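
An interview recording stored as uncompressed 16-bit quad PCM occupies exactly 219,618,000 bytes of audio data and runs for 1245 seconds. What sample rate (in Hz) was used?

22,050 Hz

Bytes = sample_rate × seconds × bytes_per_sample × channels.
sample_rate = 219,618,000 / (1,245 × 2 × 4) = 219,618,000 / 9,960 = 22,050 Hz.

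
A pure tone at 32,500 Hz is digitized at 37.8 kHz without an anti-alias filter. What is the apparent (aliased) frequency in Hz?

5,300 Hz

Nyquist = 37,800/2 = 18,900 Hz; 32,500 Hz exceeds it.
Alias = |32,500 − 1×37,800| = |32,500 − 37,800| = 5,300 Hz.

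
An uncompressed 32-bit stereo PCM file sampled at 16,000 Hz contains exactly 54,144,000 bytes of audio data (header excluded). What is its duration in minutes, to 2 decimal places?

7.05 minutes

Byte rate = 16,000 × 4 × 2 = 128,000 bytes/s.
Duration = 54,144,000 / 128,000 = 423 s.
423 s / 60 = 7.05 minutes.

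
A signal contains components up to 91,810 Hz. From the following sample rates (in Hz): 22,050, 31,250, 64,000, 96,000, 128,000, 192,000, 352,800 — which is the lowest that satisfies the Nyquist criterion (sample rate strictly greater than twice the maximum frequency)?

Need sample rate > 2 × 91,810 = 183,620 Hz.
Lowest listed rate above 183,620 Hz is 192,000 Hz.

192,000 Hz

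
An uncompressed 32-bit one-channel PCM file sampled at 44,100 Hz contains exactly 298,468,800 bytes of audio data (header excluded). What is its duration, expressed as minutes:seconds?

Byte rate = 44,100 × 4 × 1 = 176,400 bytes/s.
Duration = 298,468,800 / 176,400 = 1,692 s.
1,692 s = 28:12.

28:12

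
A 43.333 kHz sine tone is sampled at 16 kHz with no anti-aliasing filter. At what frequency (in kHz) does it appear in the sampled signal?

Nyquist = 16,000/2 = 8,000 Hz; 43,333 Hz exceeds it.
Alias = |43,333 − 3×16,000| = |43,333 − 48,000| = 4,667 Hz = 4.667 kHz.

4.667 kHz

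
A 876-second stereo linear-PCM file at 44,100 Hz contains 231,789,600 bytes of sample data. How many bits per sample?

Bytes per sample = 231,789,600 / (44,100 × 876 × 2) = 231,789,600 / 77,263,200 = 3.
Bit depth = 3 × 8 = 24 bits.

24 bits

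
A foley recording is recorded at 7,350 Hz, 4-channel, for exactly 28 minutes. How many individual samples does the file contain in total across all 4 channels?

49,392,000 samples

exactly 28 minutes = 1,680 s.
7,350 × 1,680 s × 4 ch = 49,392,000 samples.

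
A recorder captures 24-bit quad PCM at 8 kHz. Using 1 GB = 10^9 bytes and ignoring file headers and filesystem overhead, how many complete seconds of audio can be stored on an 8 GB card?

Uncompressed byte rate = 8,000 × 3 × 4 = 96,000 bytes/s.
Capacity = 8 × 1,000,000,000 = 8,000,000,000 bytes.
8,000,000,000 / 96,000 ≈ 83333.33 s → 83,333 seconds.

83,333 seconds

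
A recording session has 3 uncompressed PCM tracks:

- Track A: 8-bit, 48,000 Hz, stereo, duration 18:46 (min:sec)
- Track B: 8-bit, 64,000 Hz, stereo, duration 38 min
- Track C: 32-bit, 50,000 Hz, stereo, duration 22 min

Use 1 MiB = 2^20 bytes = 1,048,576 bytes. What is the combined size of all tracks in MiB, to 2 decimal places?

884.95 MiB

Track A: 18:46 (min:sec) = 1,126 s; 48,000 × 1,126 × 1 × 2 = 108,096,000 bytes.
Track B: 38 min = 2,280 s; 64,000 × 2,280 × 1 × 2 = 291,840,000 bytes.
Track C: 22 min = 1,320 s; 50,000 × 1,320 × 4 × 2 = 528,000,000 bytes.
Total = 927,936,000 bytes = 884.95 MiB.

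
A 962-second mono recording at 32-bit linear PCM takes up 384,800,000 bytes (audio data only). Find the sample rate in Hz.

100,000 Hz

Bytes = sample_rate × seconds × bytes_per_sample × channels.
sample_rate = 384,800,000 / (962 × 4 × 1) = 384,800,000 / 3,848 = 100,000 Hz.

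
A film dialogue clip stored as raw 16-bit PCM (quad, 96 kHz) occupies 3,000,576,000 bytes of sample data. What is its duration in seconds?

Byte rate = 96,000 × 2 × 4 = 768,000 bytes/s.
Duration = 3,000,576,000 / 768,000 = 3,907 s.

3,907 seconds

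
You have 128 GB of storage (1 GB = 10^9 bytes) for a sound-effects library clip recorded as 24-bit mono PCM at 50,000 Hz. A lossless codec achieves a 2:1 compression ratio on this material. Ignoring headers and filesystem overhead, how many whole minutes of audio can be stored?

Uncompressed byte rate = 50,000 × 3 × 1 = 150,000 bytes/s.
After 2:1 compression, effective rate ≈ 75000 bytes/s.
Capacity = 128 × 1,000,000,000 = 128,000,000,000 bytes.
128,000,000,000 / effective rate ≈ 1706666.67 s → 28,444 minutes.

28,444 minutes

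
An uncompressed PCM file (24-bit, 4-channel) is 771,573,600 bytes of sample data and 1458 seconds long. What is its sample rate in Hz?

Bytes = sample_rate × seconds × bytes_per_sample × channels.
sample_rate = 771,573,600 / (1,458 × 3 × 4) = 771,573,600 / 17,496 = 44,100 Hz.

44,100 Hz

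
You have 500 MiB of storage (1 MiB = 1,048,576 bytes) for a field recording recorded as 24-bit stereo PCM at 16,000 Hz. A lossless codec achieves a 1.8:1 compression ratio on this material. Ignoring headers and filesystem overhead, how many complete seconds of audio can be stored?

9,830 seconds

Uncompressed byte rate = 16,000 × 3 × 2 = 96,000 bytes/s.
After 1.8:1 compression, effective rate ≈ 53333.33 bytes/s.
Capacity = 500 × 1,048,576 = 524,288,000 bytes.
524,288,000 / effective rate ≈ 9830.4 s → 9,830 seconds.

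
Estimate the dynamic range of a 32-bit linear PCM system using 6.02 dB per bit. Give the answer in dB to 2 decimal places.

192.64 dB

32 × 6.02 = 192.64 dB.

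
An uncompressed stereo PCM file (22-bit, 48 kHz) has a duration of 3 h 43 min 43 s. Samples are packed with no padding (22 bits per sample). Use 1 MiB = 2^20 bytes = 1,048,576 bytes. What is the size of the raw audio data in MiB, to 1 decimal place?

3379.5 MiB

Duration = 3 h 43 min 43 s = 13,423 s.
Bits = 48,000 × 13,423 × 22 × 2 = 28,349,376,000 bits = 3,543,672,000 bytes.
3,543,672,000 / 1,048,576 = 3379.5 MiB.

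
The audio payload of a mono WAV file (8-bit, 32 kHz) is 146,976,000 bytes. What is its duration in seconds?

4,593 seconds

Byte rate = 32,000 × 1 × 1 = 32,000 bytes/s.
Duration = 146,976,000 / 32,000 = 4,593 s.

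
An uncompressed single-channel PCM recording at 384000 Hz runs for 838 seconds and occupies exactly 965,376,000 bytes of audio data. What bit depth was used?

Bytes per sample = 965,376,000 / (384,000 × 838 × 1) = 965,376,000 / 321,792,000 = 3.
Bit depth = 3 × 8 = 24 bits.

24 bits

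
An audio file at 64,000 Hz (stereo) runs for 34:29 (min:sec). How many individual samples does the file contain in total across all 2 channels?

264,832,000 samples

34:29 (min:sec) = 2,069 s.
64,000 × 2,069 s × 2 ch = 264,832,000 samples.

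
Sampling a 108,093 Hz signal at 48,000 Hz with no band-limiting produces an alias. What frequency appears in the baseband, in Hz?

12,093 Hz

Nyquist = 48,000/2 = 24,000 Hz; 108,093 Hz exceeds it.
Alias = |108,093 − 2×48,000| = |108,093 − 96,000| = 12,093 Hz.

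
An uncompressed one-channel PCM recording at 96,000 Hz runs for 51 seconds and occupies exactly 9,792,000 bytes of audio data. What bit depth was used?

16 bits

Bytes per sample = 9,792,000 / (96,000 × 51 × 1) = 9,792,000 / 4,896,000 = 2.
Bit depth = 2 × 8 = 16 bits.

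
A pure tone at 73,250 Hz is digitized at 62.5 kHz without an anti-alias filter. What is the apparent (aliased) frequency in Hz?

Nyquist = 62,500/2 = 31,250 Hz; 73,250 Hz exceeds it.
Alias = |73,250 − 1×62,500| = |73,250 − 62,500| = 10,750 Hz.

10,750 Hz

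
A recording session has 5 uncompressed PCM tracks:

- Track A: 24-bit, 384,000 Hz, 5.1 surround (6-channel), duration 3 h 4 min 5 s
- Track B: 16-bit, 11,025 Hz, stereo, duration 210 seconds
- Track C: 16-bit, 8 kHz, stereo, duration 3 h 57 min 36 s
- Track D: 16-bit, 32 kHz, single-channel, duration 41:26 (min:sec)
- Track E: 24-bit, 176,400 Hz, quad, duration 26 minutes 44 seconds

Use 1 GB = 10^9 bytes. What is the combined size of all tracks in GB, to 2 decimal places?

80.36 GB

Track A: 3 h 4 min 5 s = 11,045 s; 384,000 × 11,045 × 3 × 6 = 76,343,040,000 bytes.
Track B: 11,025 × 210 × 2 × 2 = 9,261,000 bytes.
Track C: 3 h 57 min 36 s = 14,256 s; 8,000 × 14,256 × 2 × 2 = 456,192,000 bytes.
Track D: 41:26 (min:sec) = 2,486 s; 32,000 × 2,486 × 2 × 1 = 159,104,000 bytes.
Track E: 26 minutes 44 seconds = 1,604 s; 176,400 × 1,604 × 3 × 4 = 3,395,347,200 bytes.
Total = 80,362,944,200 bytes = 80.36 GB.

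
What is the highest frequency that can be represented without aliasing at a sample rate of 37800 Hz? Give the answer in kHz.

18.9 kHz

Nyquist frequency = sample rate / 2 = 37,800 / 2 = 18.9 kHz.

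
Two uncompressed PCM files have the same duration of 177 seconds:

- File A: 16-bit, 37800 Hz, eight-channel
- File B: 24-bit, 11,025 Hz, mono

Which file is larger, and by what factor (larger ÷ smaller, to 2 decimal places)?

File A, by a factor of 18.29

File A: 37,800 × 2 × 8 = 604,800 bytes/s.
File B: 11,025 × 3 × 1 = 33,075 bytes/s.
File A is larger; ratio = 107,049,600 / 5,854,275 = 18.29.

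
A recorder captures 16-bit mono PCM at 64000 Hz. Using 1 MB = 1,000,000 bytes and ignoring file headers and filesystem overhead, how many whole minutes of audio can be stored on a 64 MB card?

Uncompressed byte rate = 64,000 × 2 × 1 = 128,000 bytes/s.
Capacity = 64 × 1,000,000 = 64,000,000 bytes.
64,000,000 / 128,000 ≈ 500 s → 8 minutes.

8 minutes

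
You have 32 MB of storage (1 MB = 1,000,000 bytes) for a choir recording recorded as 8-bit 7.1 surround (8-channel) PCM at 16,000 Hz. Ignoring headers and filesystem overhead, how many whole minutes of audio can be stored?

Uncompressed byte rate = 16,000 × 1 × 8 = 128,000 bytes/s.
Capacity = 32 × 1,000,000 = 32,000,000 bytes.
32,000,000 / 128,000 ≈ 250 s → 4 minutes.

4 minutes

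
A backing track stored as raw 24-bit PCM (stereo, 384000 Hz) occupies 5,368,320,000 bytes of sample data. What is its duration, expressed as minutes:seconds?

38:50

Byte rate = 384,000 × 3 × 2 = 2,304,000 bytes/s.
Duration = 5,368,320,000 / 2,304,000 = 2,330 s.
2,330 s = 38:50.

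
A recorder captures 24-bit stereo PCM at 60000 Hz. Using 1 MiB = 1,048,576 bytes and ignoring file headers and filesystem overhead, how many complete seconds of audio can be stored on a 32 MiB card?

93 seconds

Uncompressed byte rate = 60,000 × 3 × 2 = 360,000 bytes/s.
Capacity = 32 × 1,048,576 = 33,554,432 bytes.
33,554,432 / 360,000 ≈ 93.21 s → 93 seconds.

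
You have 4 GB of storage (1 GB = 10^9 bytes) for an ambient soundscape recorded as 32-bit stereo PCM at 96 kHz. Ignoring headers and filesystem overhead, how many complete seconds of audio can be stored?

5,208 seconds

Uncompressed byte rate = 96,000 × 4 × 2 = 768,000 bytes/s.
Capacity = 4 × 1,000,000,000 = 4,000,000,000 bytes.
4,000,000,000 / 768,000 ≈ 5208.33 s → 5,208 seconds.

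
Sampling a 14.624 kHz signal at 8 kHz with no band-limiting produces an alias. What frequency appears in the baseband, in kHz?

Nyquist = 8,000/2 = 4,000 Hz; 14,624 Hz exceeds it.
Alias = |14,624 − 2×8,000| = |14,624 − 16,000| = 1,376 Hz = 1.376 kHz.

1.376 kHz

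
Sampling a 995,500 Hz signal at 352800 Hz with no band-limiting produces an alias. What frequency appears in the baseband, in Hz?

62,900 Hz

Nyquist = 352,800/2 = 176,400 Hz; 995,500 Hz exceeds it.
Alias = |995,500 − 3×352,800| = |995,500 − 1,058,400| = 62,900 Hz.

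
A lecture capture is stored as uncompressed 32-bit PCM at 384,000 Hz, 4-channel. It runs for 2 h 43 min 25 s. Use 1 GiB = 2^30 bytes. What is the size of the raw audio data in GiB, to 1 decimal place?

56.1 GiB

Duration = 2 h 43 min 25 s = 9,805 s.
Bytes = 384,000 samples/s × 9,805 s × 4 bytes/sample × 4 ch = 60,241,920,000 bytes.
60,241,920,000 / 1,073,741,824 = 56.1 GiB.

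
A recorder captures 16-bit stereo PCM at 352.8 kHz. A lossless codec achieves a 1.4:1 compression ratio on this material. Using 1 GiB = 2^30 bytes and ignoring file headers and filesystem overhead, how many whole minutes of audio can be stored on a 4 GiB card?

Uncompressed byte rate = 352,800 × 2 × 2 = 1,411,200 bytes/s.
After 1.4:1 compression, effective rate ≈ 1008000 bytes/s.
Capacity = 4 × 1,073,741,824 = 4,294,967,296 bytes.
4,294,967,296 / effective rate ≈ 4260.88 s → 71 minutes.

71 minutes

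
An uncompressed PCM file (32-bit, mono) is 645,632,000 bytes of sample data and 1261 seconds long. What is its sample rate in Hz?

128,000 Hz

Bytes = sample_rate × seconds × bytes_per_sample × channels.
sample_rate = 645,632,000 / (1,261 × 4 × 1) = 645,632,000 / 5,044 = 128,000 Hz.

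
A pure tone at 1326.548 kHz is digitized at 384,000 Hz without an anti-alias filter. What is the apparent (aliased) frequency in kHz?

Nyquist = 384,000/2 = 192,000 Hz; 1,326,548 Hz exceeds it.
Alias = |1,326,548 − 3×384,000| = |1,326,548 − 1,152,000| = 174,548 Hz = 174.548 kHz.

174.548 kHz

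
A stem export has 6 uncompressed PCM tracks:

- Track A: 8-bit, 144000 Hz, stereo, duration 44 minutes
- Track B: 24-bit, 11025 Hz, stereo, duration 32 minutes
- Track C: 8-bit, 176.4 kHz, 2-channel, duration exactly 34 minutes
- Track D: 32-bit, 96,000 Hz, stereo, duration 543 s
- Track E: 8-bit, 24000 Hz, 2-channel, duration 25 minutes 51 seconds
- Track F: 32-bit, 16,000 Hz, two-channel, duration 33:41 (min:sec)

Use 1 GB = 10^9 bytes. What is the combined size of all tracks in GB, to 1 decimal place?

Track A: 44 minutes = 2,640 s; 144,000 × 2,640 × 1 × 2 = 760,320,000 bytes.
Track B: 32 minutes = 1,920 s; 11,025 × 1,920 × 3 × 2 = 127,008,000 bytes.
Track C: exactly 34 minutes = 2,040 s; 176,400 × 2,040 × 1 × 2 = 719,712,000 bytes.
Track D: 96,000 × 543 × 4 × 2 = 417,024,000 bytes.
Track E: 25 minutes 51 seconds = 1,551 s; 24,000 × 1,551 × 1 × 2 = 74,448,000 bytes.
Track F: 33:41 (min:sec) = 2,021 s; 16,000 × 2,021 × 4 × 2 = 258,688,000 bytes.
Total = 2,357,200,000 bytes = 2.4 GB.

2.4 GB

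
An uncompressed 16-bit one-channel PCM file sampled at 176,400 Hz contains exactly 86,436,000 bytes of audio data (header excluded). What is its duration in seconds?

245 seconds

Byte rate = 176,400 × 2 × 1 = 352,800 bytes/s.
Duration = 86,436,000 / 352,800 = 245 s.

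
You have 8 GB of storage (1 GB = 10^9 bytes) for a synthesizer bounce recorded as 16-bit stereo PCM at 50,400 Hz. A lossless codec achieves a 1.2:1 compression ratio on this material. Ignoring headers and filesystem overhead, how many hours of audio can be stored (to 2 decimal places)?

13.23 hours

Uncompressed byte rate = 50,400 × 2 × 2 = 201,600 bytes/s.
After 1.2:1 compression, effective rate ≈ 168000 bytes/s.
Capacity = 8 × 1,000,000,000 = 8,000,000,000 bytes.
8,000,000,000 / effective rate ≈ 47619.05 s → 13.23 hours.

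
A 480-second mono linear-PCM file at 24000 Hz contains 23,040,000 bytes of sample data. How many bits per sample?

16 bits

Bytes per sample = 23,040,000 / (24,000 × 480 × 1) = 23,040,000 / 11,520,000 = 2.
Bit depth = 2 × 8 = 16 bits.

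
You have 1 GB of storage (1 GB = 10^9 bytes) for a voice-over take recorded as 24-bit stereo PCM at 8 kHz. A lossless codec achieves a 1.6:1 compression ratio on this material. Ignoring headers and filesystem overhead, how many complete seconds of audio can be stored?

Uncompressed byte rate = 8,000 × 3 × 2 = 48,000 bytes/s.
After 1.6:1 compression, effective rate ≈ 30000 bytes/s.
Capacity = 1 × 1,000,000,000 = 1,000,000,000 bytes.
1,000,000,000 / effective rate ≈ 33333.33 s → 33,333 seconds.

33,333 seconds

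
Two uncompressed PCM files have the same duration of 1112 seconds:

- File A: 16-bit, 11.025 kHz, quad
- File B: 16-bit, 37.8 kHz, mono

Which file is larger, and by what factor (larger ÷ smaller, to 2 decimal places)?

File A, by a factor of 1.17

File A: 11,025 × 2 × 4 = 88,200 bytes/s.
File B: 37,800 × 2 × 1 = 75,600 bytes/s.
File A is larger; ratio = 98,078,400 / 84,067,200 = 1.17.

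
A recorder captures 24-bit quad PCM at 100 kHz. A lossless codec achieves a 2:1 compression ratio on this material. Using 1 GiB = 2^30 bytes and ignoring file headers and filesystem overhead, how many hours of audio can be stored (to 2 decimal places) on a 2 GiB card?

Uncompressed byte rate = 100,000 × 3 × 4 = 1,200,000 bytes/s.
After 2:1 compression, effective rate ≈ 600000 bytes/s.
Capacity = 2 × 1,073,741,824 = 2,147,483,648 bytes.
2,147,483,648 / effective rate ≈ 3579.14 s → 0.99 hours.

0.99 hours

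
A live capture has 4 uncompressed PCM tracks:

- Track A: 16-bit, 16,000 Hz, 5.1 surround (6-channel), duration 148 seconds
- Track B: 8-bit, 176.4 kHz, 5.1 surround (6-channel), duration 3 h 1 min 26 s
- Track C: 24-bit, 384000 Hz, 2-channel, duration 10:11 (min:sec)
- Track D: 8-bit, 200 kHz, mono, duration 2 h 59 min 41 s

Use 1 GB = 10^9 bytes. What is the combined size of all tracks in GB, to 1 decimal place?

Track A: 16,000 × 148 × 2 × 6 = 28,416,000 bytes.
Track B: 3 h 1 min 26 s = 10,886 s; 176,400 × 10,886 × 1 × 6 = 11,521,742,400 bytes.
Track C: 10:11 (min:sec) = 611 s; 384,000 × 611 × 3 × 2 = 1,407,744,000 bytes.
Track D: 2 h 59 min 41 s = 10,781 s; 200,000 × 10,781 × 1 × 1 = 2,156,200,000 bytes.
Total = 15,114,102,400 bytes = 15.1 GB.

15.1 GB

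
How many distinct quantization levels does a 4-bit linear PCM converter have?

16 levels

2^4 = 16.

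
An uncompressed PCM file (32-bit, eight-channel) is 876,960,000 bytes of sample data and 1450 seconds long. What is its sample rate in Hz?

18,900 Hz

Bytes = sample_rate × seconds × bytes_per_sample × channels.
sample_rate = 876,960,000 / (1,450 × 4 × 8) = 876,960,000 / 46,400 = 18,900 Hz.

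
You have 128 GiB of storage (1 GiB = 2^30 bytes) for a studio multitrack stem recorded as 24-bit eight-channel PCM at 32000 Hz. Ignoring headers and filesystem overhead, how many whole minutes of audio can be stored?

2,982 minutes

Uncompressed byte rate = 32,000 × 3 × 8 = 768,000 bytes/s.
Capacity = 128 × 1,073,741,824 = 137,438,953,472 bytes.
137,438,953,472 / 768,000 ≈ 178956.97 s → 2,982 minutes.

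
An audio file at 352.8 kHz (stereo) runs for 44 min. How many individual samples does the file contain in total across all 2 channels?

44 min = 2,640 s.
352,800 × 2,640 s × 2 ch = 1,862,784,000 samples.

1,862,784,000 samples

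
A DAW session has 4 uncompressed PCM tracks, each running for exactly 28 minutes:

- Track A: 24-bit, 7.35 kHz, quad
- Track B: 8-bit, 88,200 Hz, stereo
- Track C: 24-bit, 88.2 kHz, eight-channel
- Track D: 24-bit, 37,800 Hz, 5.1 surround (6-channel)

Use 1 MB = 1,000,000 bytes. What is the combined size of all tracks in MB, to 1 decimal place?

exactly 28 minutes = 1,680 s.
Track A: 7,350 × 1,680 × 3 × 4 = 148,176,000 bytes.
Track B: 88,200 × 1,680 × 1 × 2 = 296,352,000 bytes.
Track C: 88,200 × 1,680 × 3 × 8 = 3,556,224,000 bytes.
Track D: 37,800 × 1,680 × 3 × 6 = 1,143,072,000 bytes.
Total = 5,143,824,000 bytes = 5143.8 MB.

5143.8 MB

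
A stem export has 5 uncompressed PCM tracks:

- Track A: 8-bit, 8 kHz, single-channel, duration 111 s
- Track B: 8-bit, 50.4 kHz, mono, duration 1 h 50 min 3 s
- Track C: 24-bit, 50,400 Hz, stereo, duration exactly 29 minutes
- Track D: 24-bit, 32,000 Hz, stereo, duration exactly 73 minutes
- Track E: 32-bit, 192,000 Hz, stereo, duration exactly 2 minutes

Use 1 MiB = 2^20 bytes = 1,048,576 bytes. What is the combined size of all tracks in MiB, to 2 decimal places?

1797.81 MiB

Track A: 8,000 × 111 × 1 × 1 = 888,000 bytes.
Track B: 1 h 50 min 3 s = 6,603 s; 50,400 × 6,603 × 1 × 1 = 332,791,200 bytes.
Track C: exactly 29 minutes = 1,740 s; 50,400 × 1,740 × 3 × 2 = 526,176,000 bytes.
Track D: exactly 73 minutes = 4,380 s; 32,000 × 4,380 × 3 × 2 = 840,960,000 bytes.
Track E: exactly 2 minutes = 120 s; 192,000 × 120 × 4 × 2 = 184,320,000 bytes.
Total = 1,885,135,200 bytes = 1797.81 MiB.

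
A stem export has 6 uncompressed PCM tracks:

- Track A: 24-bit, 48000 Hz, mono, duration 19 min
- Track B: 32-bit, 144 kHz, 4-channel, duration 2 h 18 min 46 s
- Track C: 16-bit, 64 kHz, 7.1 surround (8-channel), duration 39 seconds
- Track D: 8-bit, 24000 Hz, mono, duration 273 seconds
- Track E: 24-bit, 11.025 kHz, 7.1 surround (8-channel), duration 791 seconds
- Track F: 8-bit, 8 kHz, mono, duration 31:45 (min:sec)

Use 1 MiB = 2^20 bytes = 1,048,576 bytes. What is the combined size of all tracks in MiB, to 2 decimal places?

Track A: 19 min = 1,140 s; 48,000 × 1,140 × 3 × 1 = 164,160,000 bytes.
Track B: 2 h 18 min 46 s = 8,326 s; 144,000 × 8,326 × 4 × 4 = 19,183,104,000 bytes.
Track C: 64,000 × 39 × 2 × 8 = 39,936,000 bytes.
Track D: 24,000 × 273 × 1 × 1 = 6,552,000 bytes.
Track E: 11,025 × 791 × 3 × 8 = 209,298,600 bytes.
Track F: 31:45 (min:sec) = 1,905 s; 8,000 × 1,905 × 1 × 1 = 15,240,000 bytes.
Total = 19,618,290,600 bytes = 18709.46 MiB.

18709.46 MiB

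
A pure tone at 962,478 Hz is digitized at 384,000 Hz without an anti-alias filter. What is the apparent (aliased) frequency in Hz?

Nyquist = 384,000/2 = 192,000 Hz; 962,478 Hz exceeds it.
Alias = |962,478 − 3×384,000| = |962,478 − 1,152,000| = 189,522 Hz.

189,522 Hz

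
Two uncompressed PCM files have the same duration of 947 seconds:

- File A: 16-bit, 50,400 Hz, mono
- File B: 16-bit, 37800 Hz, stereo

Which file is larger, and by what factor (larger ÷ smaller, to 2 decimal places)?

File B, by a factor of 1.50

File A: 50,400 × 2 × 1 = 100,800 bytes/s.
File B: 37,800 × 2 × 2 = 151,200 bytes/s.
File B is larger; ratio = 143,186,400 / 95,457,600 = 1.50.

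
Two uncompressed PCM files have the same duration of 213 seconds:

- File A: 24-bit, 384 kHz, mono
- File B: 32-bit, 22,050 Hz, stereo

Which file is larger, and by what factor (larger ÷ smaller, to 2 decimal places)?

File A, by a factor of 6.53

File A: 384,000 × 3 × 1 = 1,152,000 bytes/s.
File B: 22,050 × 4 × 2 = 176,400 bytes/s.
File A is larger; ratio = 245,376,000 / 37,573,200 = 6.53.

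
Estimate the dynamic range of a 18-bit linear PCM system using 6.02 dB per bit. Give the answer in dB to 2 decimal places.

18 × 6.02 = 108.36 dB.

108.36 dB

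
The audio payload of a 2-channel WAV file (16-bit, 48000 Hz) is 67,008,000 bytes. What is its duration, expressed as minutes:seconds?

Byte rate = 48,000 × 2 × 2 = 192,000 bytes/s.
Duration = 67,008,000 / 192,000 = 349 s.
349 s = 5:49.

5:49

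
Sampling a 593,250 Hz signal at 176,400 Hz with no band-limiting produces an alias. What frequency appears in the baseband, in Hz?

Nyquist = 176,400/2 = 88,200 Hz; 593,250 Hz exceeds it.
Alias = |593,250 − 3×176,400| = |593,250 − 529,200| = 64,050 Hz.

64,050 Hz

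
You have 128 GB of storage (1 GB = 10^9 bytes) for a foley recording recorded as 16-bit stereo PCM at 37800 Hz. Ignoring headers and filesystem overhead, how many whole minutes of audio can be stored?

Uncompressed byte rate = 37,800 × 2 × 2 = 151,200 bytes/s.
Capacity = 128 × 1,000,000,000 = 128,000,000,000 bytes.
128,000,000,000 / 151,200 ≈ 846560.85 s → 14,109 minutes.

14,109 minutes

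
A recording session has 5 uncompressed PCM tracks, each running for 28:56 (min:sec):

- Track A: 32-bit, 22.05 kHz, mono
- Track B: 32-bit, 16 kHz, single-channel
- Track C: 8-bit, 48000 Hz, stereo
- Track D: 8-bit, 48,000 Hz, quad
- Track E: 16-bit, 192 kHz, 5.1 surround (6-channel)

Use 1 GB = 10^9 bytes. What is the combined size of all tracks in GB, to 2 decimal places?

28:56 (min:sec) = 1,736 s.
Track A: 22,050 × 1,736 × 4 × 1 = 153,115,200 bytes.
Track B: 16,000 × 1,736 × 4 × 1 = 111,104,000 bytes.
Track C: 48,000 × 1,736 × 1 × 2 = 166,656,000 bytes.
Track D: 48,000 × 1,736 × 1 × 4 = 333,312,000 bytes.
Track E: 192,000 × 1,736 × 2 × 6 = 3,999,744,000 bytes.
Total = 4,763,931,200 bytes = 4.76 GB.

4.76 GB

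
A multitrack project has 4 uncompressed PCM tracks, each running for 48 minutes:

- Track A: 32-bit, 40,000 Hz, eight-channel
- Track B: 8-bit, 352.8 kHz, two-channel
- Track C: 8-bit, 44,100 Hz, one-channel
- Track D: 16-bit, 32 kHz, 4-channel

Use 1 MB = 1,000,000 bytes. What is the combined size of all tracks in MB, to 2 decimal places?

48 minutes = 2,880 s.
Track A: 40,000 × 2,880 × 4 × 8 = 3,686,400,000 bytes.
Track B: 352,800 × 2,880 × 1 × 2 = 2,032,128,000 bytes.
Track C: 44,100 × 2,880 × 1 × 1 = 127,008,000 bytes.
Track D: 32,000 × 2,880 × 2 × 4 = 737,280,000 bytes.
Total = 6,582,816,000 bytes = 6582.82 MB.

6582.82 MB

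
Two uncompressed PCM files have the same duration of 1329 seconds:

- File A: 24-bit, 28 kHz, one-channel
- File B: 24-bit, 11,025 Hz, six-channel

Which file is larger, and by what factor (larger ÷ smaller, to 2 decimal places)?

File B, by a factor of 2.36

File A: 28,000 × 3 × 1 = 84,000 bytes/s.
File B: 11,025 × 3 × 6 = 198,450 bytes/s.
File B is larger; ratio = 263,740,050 / 111,636,000 = 2.36.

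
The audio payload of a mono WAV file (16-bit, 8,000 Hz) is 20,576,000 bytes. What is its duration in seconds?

1,286 seconds

Byte rate = 8,000 × 2 × 1 = 16,000 bytes/s.
Duration = 20,576,000 / 16,000 = 1,286 s.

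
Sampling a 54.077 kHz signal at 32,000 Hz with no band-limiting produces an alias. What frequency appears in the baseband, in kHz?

9.923 kHz

Nyquist = 32,000/2 = 16,000 Hz; 54,077 Hz exceeds it.
Alias = |54,077 − 2×32,000| = |54,077 − 64,000| = 9,923 Hz = 9.923 kHz.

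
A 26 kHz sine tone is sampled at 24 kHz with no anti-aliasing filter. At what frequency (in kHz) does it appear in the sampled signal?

2 kHz

Nyquist = 24,000/2 = 12,000 Hz; 26,000 Hz exceeds it.
Alias = |26,000 − 1×24,000| = |26,000 − 24,000| = 2,000 Hz = 2 kHz.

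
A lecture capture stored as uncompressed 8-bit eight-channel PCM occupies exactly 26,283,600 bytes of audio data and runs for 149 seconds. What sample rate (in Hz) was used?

Bytes = sample_rate × seconds × bytes_per_sample × channels.
sample_rate = 26,283,600 / (149 × 1 × 8) = 26,283,600 / 1,192 = 22,050 Hz.

22,050 Hz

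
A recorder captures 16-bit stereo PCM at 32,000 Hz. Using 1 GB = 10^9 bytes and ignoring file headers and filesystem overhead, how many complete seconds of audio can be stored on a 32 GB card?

Uncompressed byte rate = 32,000 × 2 × 2 = 128,000 bytes/s.
Capacity = 32 × 1,000,000,000 = 32,000,000,000 bytes.
32,000,000,000 / 128,000 ≈ 250000 s → 250,000 seconds.

250,000 seconds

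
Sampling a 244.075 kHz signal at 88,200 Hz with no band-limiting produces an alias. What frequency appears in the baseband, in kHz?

20.525 kHz

Nyquist = 88,200/2 = 44,100 Hz; 244,075 Hz exceeds it.
Alias = |244,075 − 3×88,200| = |244,075 − 264,600| = 20,525 Hz = 20.525 kHz.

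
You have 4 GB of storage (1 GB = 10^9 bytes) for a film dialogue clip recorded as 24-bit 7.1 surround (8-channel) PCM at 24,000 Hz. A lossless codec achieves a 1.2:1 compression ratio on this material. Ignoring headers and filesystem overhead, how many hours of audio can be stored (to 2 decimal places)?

Uncompressed byte rate = 24,000 × 3 × 8 = 576,000 bytes/s.
After 1.2:1 compression, effective rate ≈ 480000 bytes/s.
Capacity = 4 × 1,000,000,000 = 4,000,000,000 bytes.
4,000,000,000 / effective rate ≈ 8333.33 s → 2.31 hours.

2.31 hours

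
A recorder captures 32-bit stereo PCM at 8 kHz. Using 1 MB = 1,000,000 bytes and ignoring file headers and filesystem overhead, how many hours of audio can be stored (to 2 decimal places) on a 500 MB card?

Uncompressed byte rate = 8,000 × 4 × 2 = 64,000 bytes/s.
Capacity = 500 × 1,000,000 = 500,000,000 bytes.
500,000,000 / 64,000 ≈ 7812.5 s → 2.17 hours.

2.17 hours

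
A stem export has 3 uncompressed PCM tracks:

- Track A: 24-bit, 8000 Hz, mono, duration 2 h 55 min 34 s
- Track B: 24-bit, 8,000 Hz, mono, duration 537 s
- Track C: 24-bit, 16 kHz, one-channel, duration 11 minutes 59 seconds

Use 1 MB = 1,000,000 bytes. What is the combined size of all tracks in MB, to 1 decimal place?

Track A: 2 h 55 min 34 s = 10,534 s; 8,000 × 10,534 × 3 × 1 = 252,816,000 bytes.
Track B: 8,000 × 537 × 3 × 1 = 12,888,000 bytes.
Track C: 11 minutes 59 seconds = 719 s; 16,000 × 719 × 3 × 1 = 34,512,000 bytes.
Total = 300,216,000 bytes = 300.2 MB.

300.2 MB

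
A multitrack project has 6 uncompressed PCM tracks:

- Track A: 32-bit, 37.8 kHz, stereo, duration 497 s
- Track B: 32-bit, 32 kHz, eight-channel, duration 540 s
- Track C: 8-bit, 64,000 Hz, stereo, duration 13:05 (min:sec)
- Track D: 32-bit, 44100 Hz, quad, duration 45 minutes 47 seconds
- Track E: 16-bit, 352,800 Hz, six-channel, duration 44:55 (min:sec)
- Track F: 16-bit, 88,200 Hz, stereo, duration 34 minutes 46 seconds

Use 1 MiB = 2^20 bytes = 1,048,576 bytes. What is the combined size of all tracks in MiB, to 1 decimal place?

14197.8 MiB

Track A: 37,800 × 497 × 4 × 2 = 150,292,800 bytes.
Track B: 32,000 × 540 × 4 × 8 = 552,960,000 bytes.
Track C: 13:05 (min:sec) = 785 s; 64,000 × 785 × 1 × 2 = 100,480,000 bytes.
Track D: 45 minutes 47 seconds = 2,747 s; 44,100 × 2,747 × 4 × 4 = 1,938,283,200 bytes.
Track E: 44:55 (min:sec) = 2,695 s; 352,800 × 2,695 × 2 × 6 = 11,409,552,000 bytes.
Track F: 34 minutes 46 seconds = 2,086 s; 88,200 × 2,086 × 2 × 2 = 735,940,800 bytes.
Total = 14,887,508,800 bytes = 14197.8 MiB.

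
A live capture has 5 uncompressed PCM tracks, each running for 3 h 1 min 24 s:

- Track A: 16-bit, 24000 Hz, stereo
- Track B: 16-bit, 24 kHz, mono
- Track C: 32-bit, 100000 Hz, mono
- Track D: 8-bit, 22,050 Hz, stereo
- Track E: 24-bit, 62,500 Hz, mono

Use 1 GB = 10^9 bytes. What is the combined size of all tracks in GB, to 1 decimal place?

3 h 1 min 24 s = 10,884 s.
Track A: 24,000 × 10,884 × 2 × 2 = 1,044,864,000 bytes.
Track B: 24,000 × 10,884 × 2 × 1 = 522,432,000 bytes.
Track C: 100,000 × 10,884 × 4 × 1 = 4,353,600,000 bytes.
Track D: 22,050 × 10,884 × 1 × 2 = 479,984,400 bytes.
Track E: 62,500 × 10,884 × 3 × 1 = 2,040,750,000 bytes.
Total = 8,441,630,400 bytes = 8.4 GB.

8.4 GB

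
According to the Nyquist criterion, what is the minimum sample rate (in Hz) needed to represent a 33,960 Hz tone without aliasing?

67,920 Hz

Minimum sample rate = 2 × 33,960 Hz = 67,920 Hz.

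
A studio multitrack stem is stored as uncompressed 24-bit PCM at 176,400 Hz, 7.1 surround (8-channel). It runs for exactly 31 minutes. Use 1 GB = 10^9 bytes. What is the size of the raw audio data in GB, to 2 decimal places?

7.87 GB

Duration = exactly 31 minutes = 1,860 s.
Bytes = 176,400 samples/s × 1,860 s × 3 bytes/sample × 8 ch = 7,874,496,000 bytes.
7,874,496,000 / 1,000,000,000 = 7.87 GB.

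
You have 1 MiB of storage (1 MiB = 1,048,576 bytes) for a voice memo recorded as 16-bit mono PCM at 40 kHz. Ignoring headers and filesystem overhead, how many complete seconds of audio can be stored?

13 seconds

Uncompressed byte rate = 40,000 × 2 × 1 = 80,000 bytes/s.
Capacity = 1 × 1,048,576 = 1,048,576 bytes.
1,048,576 / 80,000 ≈ 13.11 s → 13 seconds.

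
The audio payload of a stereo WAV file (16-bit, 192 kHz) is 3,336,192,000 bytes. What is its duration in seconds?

4,344 seconds

Byte rate = 192,000 × 2 × 2 = 768,000 bytes/s.
Duration = 3,336,192,000 / 768,000 = 4,344 s.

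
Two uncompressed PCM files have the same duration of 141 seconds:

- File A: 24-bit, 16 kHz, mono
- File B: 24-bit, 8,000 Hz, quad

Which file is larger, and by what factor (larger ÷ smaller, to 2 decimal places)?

File B, by a factor of 2.00

File A: 16,000 × 3 × 1 = 48,000 bytes/s.
File B: 8,000 × 3 × 4 = 96,000 bytes/s.
File B is larger; ratio = 13,536,000 / 6,768,000 = 2.00.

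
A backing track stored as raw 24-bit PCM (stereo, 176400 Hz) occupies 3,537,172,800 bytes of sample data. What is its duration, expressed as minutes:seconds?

Byte rate = 176,400 × 3 × 2 = 1,058,400 bytes/s.
Duration = 3,537,172,800 / 1,058,400 = 3,342 s.
3,342 s = 55:42.

55:42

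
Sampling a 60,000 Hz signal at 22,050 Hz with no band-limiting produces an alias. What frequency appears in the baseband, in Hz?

6,150 Hz

Nyquist = 22,050/2 = 11,025 Hz; 60,000 Hz exceeds it.
Alias = |60,000 − 3×22,050| = |60,000 − 66,150| = 6,150 Hz.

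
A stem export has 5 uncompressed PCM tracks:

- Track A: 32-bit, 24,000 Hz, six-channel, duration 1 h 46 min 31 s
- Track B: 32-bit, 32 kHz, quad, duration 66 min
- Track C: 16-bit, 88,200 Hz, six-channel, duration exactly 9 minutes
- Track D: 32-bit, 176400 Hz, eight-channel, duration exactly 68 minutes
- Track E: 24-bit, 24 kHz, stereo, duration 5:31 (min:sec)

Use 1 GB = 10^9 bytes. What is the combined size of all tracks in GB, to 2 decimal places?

29.36 GB

Track A: 1 h 46 min 31 s = 6,391 s; 24,000 × 6,391 × 4 × 6 = 3,681,216,000 bytes.
Track B: 66 min = 3,960 s; 32,000 × 3,960 × 4 × 4 = 2,027,520,000 bytes.
Track C: exactly 9 minutes = 540 s; 88,200 × 540 × 2 × 6 = 571,536,000 bytes.
Track D: exactly 68 minutes = 4,080 s; 176,400 × 4,080 × 4 × 8 = 23,030,784,000 bytes.
Track E: 5:31 (min:sec) = 331 s; 24,000 × 331 × 3 × 2 = 47,664,000 bytes.
Total = 29,358,720,000 bytes = 29.36 GB.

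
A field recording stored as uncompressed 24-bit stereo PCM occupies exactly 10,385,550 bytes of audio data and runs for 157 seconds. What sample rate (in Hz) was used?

Bytes = sample_rate × seconds × bytes_per_sample × channels.
sample_rate = 10,385,550 / (157 × 3 × 2) = 10,385,550 / 942 = 11,025 Hz.

11,025 Hz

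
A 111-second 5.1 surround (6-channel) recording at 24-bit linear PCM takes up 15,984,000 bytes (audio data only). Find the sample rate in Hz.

8,000 Hz

Bytes = sample_rate × seconds × bytes_per_sample × channels.
sample_rate = 15,984,000 / (111 × 3 × 6) = 15,984,000 / 1,998 = 8,000 Hz.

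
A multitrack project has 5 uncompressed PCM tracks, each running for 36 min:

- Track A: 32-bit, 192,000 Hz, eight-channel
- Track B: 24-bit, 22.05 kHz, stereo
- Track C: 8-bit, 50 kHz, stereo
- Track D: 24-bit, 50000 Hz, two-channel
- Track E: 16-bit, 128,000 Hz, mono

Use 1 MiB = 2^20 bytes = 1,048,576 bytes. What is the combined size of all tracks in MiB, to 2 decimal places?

36 min = 2,160 s.
Track A: 192,000 × 2,160 × 4 × 8 = 13,271,040,000 bytes.
Track B: 22,050 × 2,160 × 3 × 2 = 285,768,000 bytes.
Track C: 50,000 × 2,160 × 1 × 2 = 216,000,000 bytes.
Track D: 50,000 × 2,160 × 3 × 2 = 648,000,000 bytes.
Track E: 128,000 × 2,160 × 2 × 1 = 552,960,000 bytes.
Total = 14,973,768,000 bytes = 14280.10 MiB.

14280.10 MiB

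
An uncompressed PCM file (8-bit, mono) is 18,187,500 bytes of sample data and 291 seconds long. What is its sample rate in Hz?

62,500 Hz

Bytes = sample_rate × seconds × bytes_per_sample × channels.
sample_rate = 18,187,500 / (291 × 1 × 1) = 18,187,500 / 291 = 62,500 Hz.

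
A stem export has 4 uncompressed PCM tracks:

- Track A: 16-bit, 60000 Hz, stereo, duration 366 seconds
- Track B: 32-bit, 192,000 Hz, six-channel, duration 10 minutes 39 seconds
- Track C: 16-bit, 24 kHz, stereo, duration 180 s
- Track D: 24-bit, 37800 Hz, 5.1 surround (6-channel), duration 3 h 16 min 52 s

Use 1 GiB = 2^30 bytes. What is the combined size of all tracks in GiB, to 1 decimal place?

Track A: 60,000 × 366 × 2 × 2 = 87,840,000 bytes.
Track B: 10 minutes 39 seconds = 639 s; 192,000 × 639 × 4 × 6 = 2,944,512,000 bytes.
Track C: 24,000 × 180 × 2 × 2 = 17,280,000 bytes.
Track D: 3 h 16 min 52 s = 11,812 s; 37,800 × 11,812 × 3 × 6 = 8,036,884,800 bytes.
Total = 11,086,516,800 bytes = 10.3 GiB.

10.3 GiB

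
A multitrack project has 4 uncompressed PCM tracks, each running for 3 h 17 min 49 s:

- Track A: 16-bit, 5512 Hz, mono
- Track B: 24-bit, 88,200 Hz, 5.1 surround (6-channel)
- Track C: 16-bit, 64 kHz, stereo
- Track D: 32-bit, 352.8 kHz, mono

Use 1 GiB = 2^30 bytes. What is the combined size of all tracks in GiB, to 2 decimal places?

36.10 GiB

3 h 17 min 49 s = 11,869 s.
Track A: 5,512 × 11,869 × 2 × 1 = 130,843,856 bytes.
Track B: 88,200 × 11,869 × 3 × 6 = 18,843,224,400 bytes.
Track C: 64,000 × 11,869 × 2 × 2 = 3,038,464,000 bytes.
Track D: 352,800 × 11,869 × 4 × 1 = 16,749,532,800 bytes.
Total = 38,762,065,056 bytes = 36.10 GiB.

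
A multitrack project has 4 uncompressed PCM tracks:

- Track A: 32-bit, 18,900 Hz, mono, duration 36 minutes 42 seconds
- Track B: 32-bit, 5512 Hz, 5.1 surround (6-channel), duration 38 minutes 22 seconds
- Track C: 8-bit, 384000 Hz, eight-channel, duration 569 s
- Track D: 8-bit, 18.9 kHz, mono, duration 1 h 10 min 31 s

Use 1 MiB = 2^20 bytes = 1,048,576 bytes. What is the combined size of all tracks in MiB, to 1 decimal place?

2192.4 MiB

Track A: 36 minutes 42 seconds = 2,202 s; 18,900 × 2,202 × 4 × 1 = 166,471,200 bytes.
Track B: 38 minutes 22 seconds = 2,302 s; 5,512 × 2,302 × 4 × 6 = 304,526,976 bytes.
Track C: 384,000 × 569 × 1 × 8 = 1,747,968,000 bytes.
Track D: 1 h 10 min 31 s = 4,231 s; 18,900 × 4,231 × 1 × 1 = 79,965,900 bytes.
Total = 2,298,932,076 bytes = 2192.4 MiB.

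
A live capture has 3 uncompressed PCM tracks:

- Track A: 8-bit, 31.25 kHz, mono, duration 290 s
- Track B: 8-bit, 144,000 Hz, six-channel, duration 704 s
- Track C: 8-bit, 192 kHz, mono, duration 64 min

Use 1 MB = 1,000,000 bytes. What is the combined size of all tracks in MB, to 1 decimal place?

1354.6 MB

Track A: 31,250 × 290 × 1 × 1 = 9,062,500 bytes.
Track B: 144,000 × 704 × 1 × 6 = 608,256,000 bytes.
Track C: 64 min = 3,840 s; 192,000 × 3,840 × 1 × 1 = 737,280,000 bytes.
Total = 1,354,598,500 bytes = 1354.6 MB.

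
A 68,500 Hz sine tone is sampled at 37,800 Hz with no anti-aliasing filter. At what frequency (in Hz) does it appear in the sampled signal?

7,100 Hz

Nyquist = 37,800/2 = 18,900 Hz; 68,500 Hz exceeds it.
Alias = |68,500 − 2×37,800| = |68,500 − 75,600| = 7,100 Hz.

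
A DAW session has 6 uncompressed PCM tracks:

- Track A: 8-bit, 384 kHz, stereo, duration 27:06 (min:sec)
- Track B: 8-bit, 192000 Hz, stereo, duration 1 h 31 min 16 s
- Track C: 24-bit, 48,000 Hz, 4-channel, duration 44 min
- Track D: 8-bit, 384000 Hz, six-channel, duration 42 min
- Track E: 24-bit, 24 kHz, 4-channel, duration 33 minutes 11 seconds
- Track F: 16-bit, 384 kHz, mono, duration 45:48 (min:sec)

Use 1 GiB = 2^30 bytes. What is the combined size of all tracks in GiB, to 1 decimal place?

12.4 GiB

Track A: 27:06 (min:sec) = 1,626 s; 384,000 × 1,626 × 1 × 2 = 1,248,768,000 bytes.
Track B: 1 h 31 min 16 s = 5,476 s; 192,000 × 5,476 × 1 × 2 = 2,102,784,000 bytes.
Track C: 44 min = 2,640 s; 48,000 × 2,640 × 3 × 4 = 1,520,640,000 bytes.
Track D: 42 min = 2,520 s; 384,000 × 2,520 × 1 × 6 = 5,806,080,000 bytes.
Track E: 33 minutes 11 seconds = 1,991 s; 24,000 × 1,991 × 3 × 4 = 573,408,000 bytes.
Track F: 45:48 (min:sec) = 2,748 s; 384,000 × 2,748 × 2 × 1 = 2,110,464,000 bytes.
Total = 13,362,144,000 bytes = 12.4 GiB.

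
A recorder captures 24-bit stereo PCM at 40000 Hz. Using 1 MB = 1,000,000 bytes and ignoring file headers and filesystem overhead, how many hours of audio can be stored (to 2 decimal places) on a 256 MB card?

0.30 hours

Uncompressed byte rate = 40,000 × 3 × 2 = 240,000 bytes/s.
Capacity = 256 × 1,000,000 = 256,000,000 bytes.
256,000,000 / 240,000 ≈ 1066.67 s → 0.30 hours.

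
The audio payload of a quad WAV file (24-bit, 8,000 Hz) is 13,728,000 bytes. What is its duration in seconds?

143 seconds

Byte rate = 8,000 × 3 × 4 = 96,000 bytes/s.
Duration = 13,728,000 / 96,000 = 143 s.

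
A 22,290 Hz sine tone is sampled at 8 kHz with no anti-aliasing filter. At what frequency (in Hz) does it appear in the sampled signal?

Nyquist = 8,000/2 = 4,000 Hz; 22,290 Hz exceeds it.
Alias = |22,290 − 3×8,000| = |22,290 − 24,000| = 1,710 Hz.

1,710 Hz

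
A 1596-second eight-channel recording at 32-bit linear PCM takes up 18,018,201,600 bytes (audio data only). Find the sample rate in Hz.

352,800 Hz

Bytes = sample_rate × seconds × bytes_per_sample × channels.
sample_rate = 18,018,201,600 / (1,596 × 4 × 8) = 18,018,201,600 / 51,072 = 352,800 Hz.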